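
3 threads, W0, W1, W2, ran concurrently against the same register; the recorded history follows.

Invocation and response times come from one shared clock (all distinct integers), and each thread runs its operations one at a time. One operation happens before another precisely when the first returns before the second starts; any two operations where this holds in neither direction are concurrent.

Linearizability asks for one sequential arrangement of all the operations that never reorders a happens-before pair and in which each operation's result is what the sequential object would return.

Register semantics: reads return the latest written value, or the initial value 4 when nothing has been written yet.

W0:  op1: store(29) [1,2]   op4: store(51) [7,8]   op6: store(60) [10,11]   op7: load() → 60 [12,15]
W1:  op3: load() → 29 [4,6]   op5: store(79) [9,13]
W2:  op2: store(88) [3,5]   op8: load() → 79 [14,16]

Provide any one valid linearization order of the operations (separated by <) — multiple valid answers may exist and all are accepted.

after step 1 (op1 store(29)): value 29
after step 2 (op3 load() → 29): value 29
after step 3 (op2 store(88)): value 88
after step 4 (op4 store(51)): value 51
after step 5 (op6 store(60)): value 60
after step 6 (op7 load() → 60): value 60
after step 7 (op5 store(79)): value 79
after step 8 (op8 load() → 79): value 79

op1 < op3 < op2 < op4 < op6 < op7 < op5 < op8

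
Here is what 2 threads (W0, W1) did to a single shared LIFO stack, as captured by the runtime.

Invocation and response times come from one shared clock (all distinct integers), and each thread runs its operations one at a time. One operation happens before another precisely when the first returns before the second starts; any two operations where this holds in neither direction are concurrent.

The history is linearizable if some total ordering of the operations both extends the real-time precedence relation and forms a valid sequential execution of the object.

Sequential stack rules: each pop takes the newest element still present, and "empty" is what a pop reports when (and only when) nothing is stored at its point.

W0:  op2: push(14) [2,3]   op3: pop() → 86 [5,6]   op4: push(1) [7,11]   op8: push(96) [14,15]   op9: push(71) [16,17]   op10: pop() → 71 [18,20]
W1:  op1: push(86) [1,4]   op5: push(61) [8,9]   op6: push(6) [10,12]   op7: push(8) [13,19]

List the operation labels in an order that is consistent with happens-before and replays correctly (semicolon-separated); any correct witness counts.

op2; op1; op3; op4; op5; op6; op7; op8; op9; op10

1. op2 push(14), leaving stack <14>
2. op1 push(86), leaving stack <14,86>
3. op3 pop() → 86, leaving stack <14>
4. op4 push(1), leaving stack <14,1>
5. op5 push(61), leaving stack <14,1,61>
6. op6 push(6), leaving stack <14,1,61,6>
7. op7 push(8), leaving stack <14,1,61,6,8>
8. op8 push(96), leaving stack <14,1,61,6,8,96>
9. op9 push(71), leaving stack <14,1,61,6,8,96,71>
10. op10 pop() → 71, leaving stack <14,1,61,6,8,96>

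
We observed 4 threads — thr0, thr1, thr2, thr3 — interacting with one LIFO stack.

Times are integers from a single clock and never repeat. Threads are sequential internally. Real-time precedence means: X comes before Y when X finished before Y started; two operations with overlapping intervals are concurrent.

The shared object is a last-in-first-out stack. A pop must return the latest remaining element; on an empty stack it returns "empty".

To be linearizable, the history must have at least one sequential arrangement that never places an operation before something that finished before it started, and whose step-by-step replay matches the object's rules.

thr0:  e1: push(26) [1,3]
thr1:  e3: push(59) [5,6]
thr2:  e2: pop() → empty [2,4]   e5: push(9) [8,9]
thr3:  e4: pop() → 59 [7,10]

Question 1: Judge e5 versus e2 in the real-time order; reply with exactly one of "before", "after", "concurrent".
e5 spans [8,9], e2 spans [2,4]
resp(e2)=4 < inv(e5)=8

after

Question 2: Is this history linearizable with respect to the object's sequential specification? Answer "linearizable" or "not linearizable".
one valid linearization: e2, e1, e3, e4, e5
1. e2 pop() → empty, leaving stack <>
2. e1 push(26), leaving stack <26>
3. e3 push(59), leaving stack <26,59>
4. e4 pop() → 59, leaving stack <26>
5. e5 push(9), leaving stack <26,9>

linearizable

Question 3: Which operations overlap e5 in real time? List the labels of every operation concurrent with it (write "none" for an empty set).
concurrent with e5 ([8,9]): every op whose interval crosses 8..9
e1 [1,3]: before
e2 [2,4]: before
e3 [5,6]: before
e4 [7,10]: concurrent

e4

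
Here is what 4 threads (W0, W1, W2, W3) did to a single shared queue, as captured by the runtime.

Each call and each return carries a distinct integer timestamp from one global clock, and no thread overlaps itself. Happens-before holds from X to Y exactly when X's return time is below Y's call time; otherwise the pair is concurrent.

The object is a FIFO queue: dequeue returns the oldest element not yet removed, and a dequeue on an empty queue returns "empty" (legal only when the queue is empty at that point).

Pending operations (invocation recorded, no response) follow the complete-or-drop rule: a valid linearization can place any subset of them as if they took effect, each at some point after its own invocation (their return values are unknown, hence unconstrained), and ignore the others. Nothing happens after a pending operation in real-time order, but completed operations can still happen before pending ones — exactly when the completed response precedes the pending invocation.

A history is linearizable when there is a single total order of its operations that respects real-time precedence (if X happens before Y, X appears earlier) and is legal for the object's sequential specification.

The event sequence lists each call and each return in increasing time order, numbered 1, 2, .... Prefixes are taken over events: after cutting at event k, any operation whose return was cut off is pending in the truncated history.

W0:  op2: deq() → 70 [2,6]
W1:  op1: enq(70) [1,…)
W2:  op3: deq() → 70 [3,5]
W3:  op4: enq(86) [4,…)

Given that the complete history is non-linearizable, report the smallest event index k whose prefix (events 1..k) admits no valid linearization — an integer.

one valid order for events 1..5 is op1, op3:
1. op1 enq(70) (pending, included), leaving queue <70>
2. op3 deq() → 70, leaving queue <>
once event 6 joins (op2's response, time 6), exhaustive search finds no witness
completion choices over the 2 pending operations (op1, op4) were checked; none helps
sample order op2, op3 (pending dropped) stalls at step 1 — op2 deq() → 70 has no legal effect
sample order op3, op2 (pending dropped) stalls at step 1 — op3 deq() → 70 has no legal effect

6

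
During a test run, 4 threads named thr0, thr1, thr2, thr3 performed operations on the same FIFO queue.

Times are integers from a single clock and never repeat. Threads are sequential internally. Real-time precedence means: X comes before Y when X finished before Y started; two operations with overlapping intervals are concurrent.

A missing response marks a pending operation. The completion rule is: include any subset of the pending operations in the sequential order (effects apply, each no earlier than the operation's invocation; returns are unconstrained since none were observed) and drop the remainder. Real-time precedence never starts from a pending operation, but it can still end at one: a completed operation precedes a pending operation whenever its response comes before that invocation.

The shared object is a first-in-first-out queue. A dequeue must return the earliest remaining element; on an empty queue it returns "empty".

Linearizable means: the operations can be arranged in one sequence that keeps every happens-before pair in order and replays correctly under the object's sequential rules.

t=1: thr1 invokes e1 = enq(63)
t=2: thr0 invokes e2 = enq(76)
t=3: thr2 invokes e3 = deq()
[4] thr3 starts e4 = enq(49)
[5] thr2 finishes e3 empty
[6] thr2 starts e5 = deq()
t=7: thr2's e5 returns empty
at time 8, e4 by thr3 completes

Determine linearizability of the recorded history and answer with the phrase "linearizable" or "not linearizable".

linearizable

witness order: e3, e5, e1, e2, e4
after step 1 (e3 deq() → empty): queue <>
after step 2 (e5 deq() → empty): queue <>
after step 3 (e1 enq(63) (pending, included)): queue <63>
after step 4 (e2 enq(76) (pending, included)): queue <63,76>
after step 5 (e4 enq(49)): queue <63,76,49>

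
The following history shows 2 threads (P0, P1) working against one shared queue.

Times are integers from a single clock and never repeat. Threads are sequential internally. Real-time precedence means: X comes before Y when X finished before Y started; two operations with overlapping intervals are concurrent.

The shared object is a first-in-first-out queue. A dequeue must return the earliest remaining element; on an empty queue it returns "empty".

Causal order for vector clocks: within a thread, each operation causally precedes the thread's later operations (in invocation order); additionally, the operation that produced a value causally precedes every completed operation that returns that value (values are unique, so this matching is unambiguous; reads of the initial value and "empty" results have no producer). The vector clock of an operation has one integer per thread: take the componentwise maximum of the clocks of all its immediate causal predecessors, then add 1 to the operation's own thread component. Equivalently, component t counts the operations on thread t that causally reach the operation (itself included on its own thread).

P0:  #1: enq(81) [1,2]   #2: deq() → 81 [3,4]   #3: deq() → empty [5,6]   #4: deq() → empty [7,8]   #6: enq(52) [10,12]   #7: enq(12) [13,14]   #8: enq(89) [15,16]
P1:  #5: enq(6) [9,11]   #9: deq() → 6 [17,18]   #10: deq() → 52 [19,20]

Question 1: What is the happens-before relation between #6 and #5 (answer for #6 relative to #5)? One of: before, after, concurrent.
Answer: concurrent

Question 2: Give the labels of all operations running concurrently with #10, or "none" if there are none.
Answer: none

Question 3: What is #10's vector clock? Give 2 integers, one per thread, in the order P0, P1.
Answer: (5, 3)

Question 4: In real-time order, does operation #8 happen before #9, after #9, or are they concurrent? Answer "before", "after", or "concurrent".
Answer: before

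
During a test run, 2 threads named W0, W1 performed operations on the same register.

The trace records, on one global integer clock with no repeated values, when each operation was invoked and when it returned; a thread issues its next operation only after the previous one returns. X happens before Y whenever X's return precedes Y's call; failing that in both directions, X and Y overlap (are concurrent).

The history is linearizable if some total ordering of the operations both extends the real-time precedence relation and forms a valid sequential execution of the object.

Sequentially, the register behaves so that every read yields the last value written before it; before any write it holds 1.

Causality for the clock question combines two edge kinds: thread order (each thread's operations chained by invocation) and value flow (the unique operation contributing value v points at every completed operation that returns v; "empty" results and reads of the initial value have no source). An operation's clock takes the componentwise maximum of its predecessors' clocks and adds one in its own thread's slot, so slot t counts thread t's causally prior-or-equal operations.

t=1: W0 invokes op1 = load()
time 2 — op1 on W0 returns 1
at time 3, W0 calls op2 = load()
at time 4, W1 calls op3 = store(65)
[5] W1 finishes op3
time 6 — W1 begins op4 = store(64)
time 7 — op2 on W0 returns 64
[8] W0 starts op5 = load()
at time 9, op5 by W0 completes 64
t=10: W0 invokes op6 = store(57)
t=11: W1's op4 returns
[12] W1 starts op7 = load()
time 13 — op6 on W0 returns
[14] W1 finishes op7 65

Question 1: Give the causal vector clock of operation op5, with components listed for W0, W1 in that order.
Answer: (3, 2)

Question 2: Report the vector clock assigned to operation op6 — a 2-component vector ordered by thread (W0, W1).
Answer: (4, 2)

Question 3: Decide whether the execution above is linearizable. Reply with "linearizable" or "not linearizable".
prefix check: 1..13 passes, 1..14 fails once op7's time-14 response joins
every one of the 12 real-time-consistent orders over 7 completed register ops fails the sequential spec
for example op1, op2, op3, op4, op5, op6, op7 fails at step 2: op2 load() → 64 is not legal there
for example op1, op2, op3, op4, op5, op7, op6 fails at step 2: op2 load() → 64 is not legal there

not linearizable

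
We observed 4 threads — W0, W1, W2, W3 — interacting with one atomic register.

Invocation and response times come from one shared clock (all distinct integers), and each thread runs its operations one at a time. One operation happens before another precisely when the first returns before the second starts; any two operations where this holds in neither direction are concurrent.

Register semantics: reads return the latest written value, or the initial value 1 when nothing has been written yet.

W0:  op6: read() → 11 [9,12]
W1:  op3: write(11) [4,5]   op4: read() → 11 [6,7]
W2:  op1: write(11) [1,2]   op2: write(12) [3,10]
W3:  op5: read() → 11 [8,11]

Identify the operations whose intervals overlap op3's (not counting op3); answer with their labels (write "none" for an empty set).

op3 spans [4,5]; an op avoiding the whole window 4..5 is ordered, any other is concurrent
op1 [1,2]: before
op2 [3,10]: concurrent
op4 [6,7]: after
op5 [8,11]: after
op6 [9,12]: after

op2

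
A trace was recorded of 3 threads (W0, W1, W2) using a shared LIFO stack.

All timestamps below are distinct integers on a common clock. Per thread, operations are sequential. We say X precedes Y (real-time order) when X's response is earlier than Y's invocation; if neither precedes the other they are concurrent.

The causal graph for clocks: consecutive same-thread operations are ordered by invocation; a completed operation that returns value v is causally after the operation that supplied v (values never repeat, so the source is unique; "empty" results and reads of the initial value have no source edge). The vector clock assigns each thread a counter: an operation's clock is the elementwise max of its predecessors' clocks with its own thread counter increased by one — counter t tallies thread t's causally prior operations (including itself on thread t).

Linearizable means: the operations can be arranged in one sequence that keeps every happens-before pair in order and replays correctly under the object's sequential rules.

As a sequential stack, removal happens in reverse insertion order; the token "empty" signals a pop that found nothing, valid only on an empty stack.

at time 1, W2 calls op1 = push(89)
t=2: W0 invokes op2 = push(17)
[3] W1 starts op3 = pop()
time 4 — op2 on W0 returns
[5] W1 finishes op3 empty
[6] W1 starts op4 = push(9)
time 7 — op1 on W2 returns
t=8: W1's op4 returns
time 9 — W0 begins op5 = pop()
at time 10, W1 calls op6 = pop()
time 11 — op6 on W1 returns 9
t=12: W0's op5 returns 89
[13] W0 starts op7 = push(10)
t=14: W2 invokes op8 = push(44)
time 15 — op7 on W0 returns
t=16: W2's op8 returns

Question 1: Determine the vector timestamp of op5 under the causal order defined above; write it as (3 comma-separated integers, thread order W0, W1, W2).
op1, invoked 1, has no incoming edges; only W2's bump applies → (0, 0, 1)
op3, invoked 3, has no incoming edges; only W1's bump applies → (0, 1, 0)
op2, invoked 2, has no incoming edges; only W0's bump applies → (1, 0, 0)
merge at op8 (invoked 14): VC(op1)=(0, 0, 1), own-thread bump on W2 → (0, 0, 2)
merge at op4 (invoked 6): VC(op3)=(0, 1, 0), own-thread bump on W1 → (0, 2, 0)
merge at op6 (invoked 10): VC(op4)=(0, 2, 0), own-thread bump on W1 → (0, 3, 0)
merge at op5 (invoked 9): VC(op1)=(0, 0, 1), VC(op2)=(1, 0, 0), own-thread bump on W0 → (2, 0, 1)
merge at op7 (invoked 13): VC(op5)=(2, 0, 1), own-thread bump on W0 → (3, 0, 1)
target: VC(op5) = (2, 0, 1)

(2, 0, 1)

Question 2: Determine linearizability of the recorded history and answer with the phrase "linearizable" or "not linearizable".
witness order: op3, op2, op1, op4, op6, op5, op7, op8
after step 1 (op3 pop() → empty): stack <>
after step 2 (op2 push(17)): stack <17>
after step 3 (op1 push(89)): stack <17,89>
after step 4 (op4 push(9)): stack <17,89,9>
after step 5 (op6 pop() → 9): stack <17,89>
after step 6 (op5 pop() → 89): stack <17>
after step 7 (op7 push(10)): stack <17,10>
after step 8 (op8 push(44)): stack <17,10,44>

linearizable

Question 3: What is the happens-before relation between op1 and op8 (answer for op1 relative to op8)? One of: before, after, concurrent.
op1 spans [1,7], op8 spans [14,16]
resp(op1)=7 < inv(op8)=14

before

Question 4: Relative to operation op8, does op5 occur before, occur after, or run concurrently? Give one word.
op5 spans [9,12], op8 spans [14,16]
resp(op5)=12 < inv(op8)=14

before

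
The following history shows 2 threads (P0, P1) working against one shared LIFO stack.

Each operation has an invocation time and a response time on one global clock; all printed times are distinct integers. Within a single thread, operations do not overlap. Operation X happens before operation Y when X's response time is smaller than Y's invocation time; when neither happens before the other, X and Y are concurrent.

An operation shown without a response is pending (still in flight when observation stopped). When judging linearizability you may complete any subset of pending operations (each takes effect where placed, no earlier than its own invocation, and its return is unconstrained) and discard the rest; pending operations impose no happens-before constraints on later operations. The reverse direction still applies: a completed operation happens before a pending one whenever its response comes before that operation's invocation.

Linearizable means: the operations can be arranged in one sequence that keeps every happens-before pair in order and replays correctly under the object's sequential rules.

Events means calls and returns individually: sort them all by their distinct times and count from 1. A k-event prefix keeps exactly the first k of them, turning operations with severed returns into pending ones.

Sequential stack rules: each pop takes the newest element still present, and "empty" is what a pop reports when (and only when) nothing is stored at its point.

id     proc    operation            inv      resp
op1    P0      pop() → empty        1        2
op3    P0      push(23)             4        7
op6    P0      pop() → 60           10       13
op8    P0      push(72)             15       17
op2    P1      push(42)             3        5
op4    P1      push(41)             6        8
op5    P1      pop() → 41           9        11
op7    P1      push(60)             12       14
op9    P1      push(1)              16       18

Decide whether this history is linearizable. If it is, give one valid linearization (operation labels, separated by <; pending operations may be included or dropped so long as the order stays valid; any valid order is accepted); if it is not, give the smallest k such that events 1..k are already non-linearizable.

after step 1 (op1 pop() → empty): stack <>
after step 2 (op2 push(42)): stack <42>
after step 3 (op3 push(23)): stack <42,23>
after step 4 (op4 push(41)): stack <42,23,41>
after step 5 (op5 pop() → 41): stack <42,23>
after step 6 (op7 push(60)): stack <42,23,60>
after step 7 (op6 pop() → 60): stack <42,23>
after step 8 (op8 push(72)): stack <42,23,72>
after step 9 (op9 push(1)): stack <42,23,72,1>

linearizable — witness: op1 < op2 < op3 < op4 < op5 < op7 < op6 < op8 < op9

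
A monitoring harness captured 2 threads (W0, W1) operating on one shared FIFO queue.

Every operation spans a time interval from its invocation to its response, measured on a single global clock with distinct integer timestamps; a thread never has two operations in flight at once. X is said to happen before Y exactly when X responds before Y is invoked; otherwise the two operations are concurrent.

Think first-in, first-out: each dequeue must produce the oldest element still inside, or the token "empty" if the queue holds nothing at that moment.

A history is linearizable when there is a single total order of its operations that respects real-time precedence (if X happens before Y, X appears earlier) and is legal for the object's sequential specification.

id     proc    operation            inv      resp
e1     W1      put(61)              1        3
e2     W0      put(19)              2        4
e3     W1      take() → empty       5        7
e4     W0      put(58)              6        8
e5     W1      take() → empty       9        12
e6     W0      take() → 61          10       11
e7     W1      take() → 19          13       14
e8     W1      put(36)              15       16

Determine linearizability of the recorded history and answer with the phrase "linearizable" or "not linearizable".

events 1..6 are fine; event 7 — the response of e3 at time 7 — makes the prefix non-linearizable
3 completed operations, 2 real-time-consistent orders — every FIFO queue replay fails
no escape via the 1 pending operation (e4): every completion choice fails
one such order, e1, e2, e3 (pending dropped), breaks at step 3 where e3 take() → empty is illegal
one such order, e2, e1, e3 (pending dropped), breaks at step 3 where e3 take() → empty is illegal

not linearizable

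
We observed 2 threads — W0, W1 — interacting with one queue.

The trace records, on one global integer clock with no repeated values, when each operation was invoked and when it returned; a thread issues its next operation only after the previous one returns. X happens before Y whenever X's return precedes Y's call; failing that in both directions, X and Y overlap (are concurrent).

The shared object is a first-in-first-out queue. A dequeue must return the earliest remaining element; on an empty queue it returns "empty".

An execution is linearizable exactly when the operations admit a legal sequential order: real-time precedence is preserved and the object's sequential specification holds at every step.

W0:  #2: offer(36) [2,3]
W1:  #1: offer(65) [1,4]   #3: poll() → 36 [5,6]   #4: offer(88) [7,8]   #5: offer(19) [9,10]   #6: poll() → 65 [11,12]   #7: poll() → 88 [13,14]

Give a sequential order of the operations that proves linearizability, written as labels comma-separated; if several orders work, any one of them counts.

#2, #1, #3, #4, #5, #6, #7

step 1: #2 offer(36) — queue <36>
step 2: #1 offer(65) — queue <36,65>
step 3: #3 poll() → 36 — queue <65>
step 4: #4 offer(88) — queue <65,88>
step 5: #5 offer(19) — queue <65,88,19>
step 6: #6 poll() → 65 — queue <88,19>
step 7: #7 poll() → 88 — queue <19>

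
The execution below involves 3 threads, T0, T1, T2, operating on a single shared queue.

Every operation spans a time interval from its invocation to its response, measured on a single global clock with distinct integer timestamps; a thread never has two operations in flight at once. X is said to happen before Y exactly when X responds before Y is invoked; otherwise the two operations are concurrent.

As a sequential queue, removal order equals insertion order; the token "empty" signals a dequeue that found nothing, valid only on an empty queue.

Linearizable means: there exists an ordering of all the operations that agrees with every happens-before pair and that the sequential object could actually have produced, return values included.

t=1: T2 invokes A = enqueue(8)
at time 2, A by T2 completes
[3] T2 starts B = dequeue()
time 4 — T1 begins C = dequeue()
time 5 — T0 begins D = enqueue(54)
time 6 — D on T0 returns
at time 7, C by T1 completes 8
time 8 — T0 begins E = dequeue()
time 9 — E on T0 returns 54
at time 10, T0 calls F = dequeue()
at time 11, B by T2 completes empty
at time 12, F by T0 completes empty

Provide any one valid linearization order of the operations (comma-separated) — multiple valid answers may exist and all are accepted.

A, C, B, D, E, F

after step 1 (A enqueue(8)): queue <8>
after step 2 (C dequeue() → 8): queue <>
after step 3 (B dequeue() → empty): queue <>
after step 4 (D enqueue(54)): queue <54>
after step 5 (E dequeue() → 54): queue <>
after step 6 (F dequeue() → empty): queue <>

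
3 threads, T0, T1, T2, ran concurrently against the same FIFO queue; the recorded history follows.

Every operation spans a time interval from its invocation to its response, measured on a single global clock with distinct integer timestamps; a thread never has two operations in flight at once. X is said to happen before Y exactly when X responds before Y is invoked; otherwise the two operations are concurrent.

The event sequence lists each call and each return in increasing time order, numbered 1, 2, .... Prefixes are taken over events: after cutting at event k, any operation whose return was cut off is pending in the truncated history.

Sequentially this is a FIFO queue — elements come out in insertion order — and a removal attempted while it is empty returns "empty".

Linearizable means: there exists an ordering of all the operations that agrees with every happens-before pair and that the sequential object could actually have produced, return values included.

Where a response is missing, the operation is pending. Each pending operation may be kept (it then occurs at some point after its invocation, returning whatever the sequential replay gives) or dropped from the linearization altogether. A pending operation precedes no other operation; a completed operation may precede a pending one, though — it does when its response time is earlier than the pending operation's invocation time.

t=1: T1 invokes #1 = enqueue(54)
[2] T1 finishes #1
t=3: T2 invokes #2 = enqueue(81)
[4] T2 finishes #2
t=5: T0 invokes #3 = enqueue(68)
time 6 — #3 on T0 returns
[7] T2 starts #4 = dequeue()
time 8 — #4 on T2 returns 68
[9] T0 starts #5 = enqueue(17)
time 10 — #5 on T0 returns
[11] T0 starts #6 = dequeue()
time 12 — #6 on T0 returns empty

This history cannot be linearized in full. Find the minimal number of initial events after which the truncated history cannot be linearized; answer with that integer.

a valid linearization of events 1..7 exists, for instance #1, #2, #3:
1. #1 enqueue(54), leaving queue <54>
2. #2 enqueue(81), leaving queue <54,81>
3. #3 enqueue(68), leaving queue <54,81,68>
at event 8 (#4's time-8 response) nothing linearizes any more
e.g. #1, #2, #3, #4: illegal at step 4, since #4 dequeue() → 68 cannot apply there

8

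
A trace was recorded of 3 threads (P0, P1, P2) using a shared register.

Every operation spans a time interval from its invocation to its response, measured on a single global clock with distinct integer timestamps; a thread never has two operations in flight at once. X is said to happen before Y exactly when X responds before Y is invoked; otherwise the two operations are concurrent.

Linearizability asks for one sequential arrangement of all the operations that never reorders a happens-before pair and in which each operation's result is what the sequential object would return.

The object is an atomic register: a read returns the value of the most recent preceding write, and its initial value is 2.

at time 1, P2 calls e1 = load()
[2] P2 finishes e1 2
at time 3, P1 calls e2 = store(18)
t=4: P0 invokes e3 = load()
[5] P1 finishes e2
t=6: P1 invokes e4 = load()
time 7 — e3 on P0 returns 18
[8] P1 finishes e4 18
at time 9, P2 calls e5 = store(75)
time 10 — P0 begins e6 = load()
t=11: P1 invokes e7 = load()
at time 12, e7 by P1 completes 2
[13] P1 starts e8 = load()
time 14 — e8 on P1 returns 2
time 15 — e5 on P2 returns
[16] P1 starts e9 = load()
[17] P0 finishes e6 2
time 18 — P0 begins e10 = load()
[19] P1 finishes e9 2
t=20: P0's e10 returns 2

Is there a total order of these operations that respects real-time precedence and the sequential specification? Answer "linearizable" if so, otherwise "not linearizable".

prefix check: 1..11 passes, 1..12 fails once e7's time-12 response joins
all 3 real-time-respecting orders fail — 5 completed register operations, no legal replay
completion choices over the 2 pending operations (e5, e6) were checked; none helps
for example e1, e2, e3, e4, e7 (pending dropped) fails at step 5: e7 load() → 2 is not legal there
for example e1, e2, e4, e3, e7 (pending dropped) fails at step 5: e7 load() → 2 is not legal there

not linearizable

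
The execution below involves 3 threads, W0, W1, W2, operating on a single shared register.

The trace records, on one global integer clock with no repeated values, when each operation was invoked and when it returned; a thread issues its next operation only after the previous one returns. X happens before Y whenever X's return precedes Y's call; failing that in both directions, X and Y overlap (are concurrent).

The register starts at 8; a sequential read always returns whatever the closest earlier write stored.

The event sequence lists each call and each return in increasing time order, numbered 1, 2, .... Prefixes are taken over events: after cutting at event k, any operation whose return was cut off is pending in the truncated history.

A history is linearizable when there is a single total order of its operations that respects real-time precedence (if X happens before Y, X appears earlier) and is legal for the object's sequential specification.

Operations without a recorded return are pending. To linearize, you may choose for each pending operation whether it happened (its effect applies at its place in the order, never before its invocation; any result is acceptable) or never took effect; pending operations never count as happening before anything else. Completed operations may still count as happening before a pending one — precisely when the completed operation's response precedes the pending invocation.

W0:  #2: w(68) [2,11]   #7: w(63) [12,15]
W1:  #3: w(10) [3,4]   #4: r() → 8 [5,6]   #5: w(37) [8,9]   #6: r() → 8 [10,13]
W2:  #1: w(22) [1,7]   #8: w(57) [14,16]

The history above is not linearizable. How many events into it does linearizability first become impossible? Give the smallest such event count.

one valid order for events 1..5 is #1, #2, #3:
1. #1 w(22) (pending, included), leaving value 22
2. #2 w(68) (pending, included), leaving value 68
3. #3 w(10), leaving value 10
once event 6 joins (#4's response, time 6), exhaustive search finds no witness
every completion of the 2 pending operations (#1, #2) was checked; none linearizes
take #3, #4 (pending dropped): step 2 already fails, because #4 r() → 8 cannot occur there

6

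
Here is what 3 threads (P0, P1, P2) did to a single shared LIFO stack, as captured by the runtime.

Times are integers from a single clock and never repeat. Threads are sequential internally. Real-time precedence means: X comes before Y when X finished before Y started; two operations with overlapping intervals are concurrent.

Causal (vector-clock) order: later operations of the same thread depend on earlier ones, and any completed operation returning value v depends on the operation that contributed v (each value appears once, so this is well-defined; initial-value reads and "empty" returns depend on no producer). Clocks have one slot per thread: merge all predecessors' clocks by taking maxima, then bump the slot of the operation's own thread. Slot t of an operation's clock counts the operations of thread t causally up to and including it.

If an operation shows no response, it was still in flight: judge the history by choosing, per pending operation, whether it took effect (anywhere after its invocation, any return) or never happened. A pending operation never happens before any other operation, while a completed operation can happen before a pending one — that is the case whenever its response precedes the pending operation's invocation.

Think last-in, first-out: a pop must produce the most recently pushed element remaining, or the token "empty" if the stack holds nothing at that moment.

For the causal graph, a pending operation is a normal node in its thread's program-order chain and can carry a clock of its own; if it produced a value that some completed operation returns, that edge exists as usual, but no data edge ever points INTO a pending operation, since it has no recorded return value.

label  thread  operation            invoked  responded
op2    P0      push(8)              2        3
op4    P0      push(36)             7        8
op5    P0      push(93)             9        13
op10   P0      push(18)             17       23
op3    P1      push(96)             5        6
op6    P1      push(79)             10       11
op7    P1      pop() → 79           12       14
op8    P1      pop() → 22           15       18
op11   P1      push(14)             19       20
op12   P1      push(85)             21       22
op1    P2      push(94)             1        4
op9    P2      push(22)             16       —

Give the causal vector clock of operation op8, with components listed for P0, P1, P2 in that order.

(0, 4, 2)

VC(op1, invoked at 1): no causal predecessors; +1 on P2 → (0, 0, 1)
VC(op3, invoked at 5): no causal predecessors; +1 on P1 → (0, 1, 0)
VC(op2, invoked at 2): no causal predecessors; +1 on P0 → (1, 0, 0)
op9 (invocation 16): componentwise max over VC(op1)=(0, 0, 1), +1 at P2, giving (0, 0, 2)
op6 (invocation 10): componentwise max over VC(op3)=(0, 1, 0), +1 at P1, giving (0, 2, 0)
op4 (invocation 7): componentwise max over VC(op2)=(1, 0, 0), +1 at P0, giving (2, 0, 0)
op7 (invocation 12): componentwise max over VC(op6)=(0, 2, 0), +1 at P1, giving (0, 3, 0)
op5 (invocation 9): componentwise max over VC(op4)=(2, 0, 0), +1 at P0, giving (3, 0, 0)
op10 (invocation 17): componentwise max over VC(op5)=(3, 0, 0), +1 at P0, giving (4, 0, 0)
op8 (invocation 15): componentwise max over VC(op7)=(0, 3, 0), VC(op9)=(0, 0, 2), +1 at P1, giving (0, 4, 2)
op11 (invocation 19): componentwise max over VC(op8)=(0, 4, 2), +1 at P1, giving (0, 5, 2)
op12 (invocation 21): componentwise max over VC(op11)=(0, 5, 2), +1 at P1, giving (0, 6, 2)
target: VC(op8) = (0, 4, 2)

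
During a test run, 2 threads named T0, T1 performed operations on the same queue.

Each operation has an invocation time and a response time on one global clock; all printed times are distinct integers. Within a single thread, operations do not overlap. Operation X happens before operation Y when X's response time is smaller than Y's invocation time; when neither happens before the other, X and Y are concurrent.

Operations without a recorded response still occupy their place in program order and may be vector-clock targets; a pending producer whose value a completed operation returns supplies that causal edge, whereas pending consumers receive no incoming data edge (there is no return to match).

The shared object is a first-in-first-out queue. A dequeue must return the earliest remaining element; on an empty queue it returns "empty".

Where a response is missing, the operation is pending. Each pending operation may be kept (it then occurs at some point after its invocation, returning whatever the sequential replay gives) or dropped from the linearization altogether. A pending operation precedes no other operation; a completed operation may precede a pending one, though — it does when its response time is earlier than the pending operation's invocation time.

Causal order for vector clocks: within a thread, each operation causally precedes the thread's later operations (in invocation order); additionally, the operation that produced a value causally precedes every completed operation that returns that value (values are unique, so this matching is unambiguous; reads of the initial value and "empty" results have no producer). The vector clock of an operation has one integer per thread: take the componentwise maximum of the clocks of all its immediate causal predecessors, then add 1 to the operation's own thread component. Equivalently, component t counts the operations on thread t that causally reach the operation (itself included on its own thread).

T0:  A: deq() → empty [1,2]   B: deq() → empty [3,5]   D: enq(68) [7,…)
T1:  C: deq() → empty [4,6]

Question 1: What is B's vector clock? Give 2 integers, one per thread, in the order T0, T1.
(2, 0)

invoked at 4, C has no predecessors; its own T1 bump gives (0, 1)
invoked at 1, A has no predecessors; its own T0 bump gives (1, 0)
merge at B (invoked 3): VC(A)=(1, 0), own-thread bump on T0 → (2, 0)
merge at D (invoked 7): VC(B)=(2, 0), own-thread bump on T0 → (3, 0)
target: VC(B) = (2, 0)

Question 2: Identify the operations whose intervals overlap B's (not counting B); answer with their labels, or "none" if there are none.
C

B runs from 3 to 5; window-overlapping ops are concurrent
A [1,2]: before
C [4,6]: concurrent
D [7,…): after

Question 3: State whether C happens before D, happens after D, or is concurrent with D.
before

C spans [4,6], D spans [7,…)
resp(C)=6 < inv(D)=7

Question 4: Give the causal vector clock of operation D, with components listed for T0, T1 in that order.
(3, 0)

VC(C, invoked at 4): no causal predecessors; +1 on T1 → (0, 1)
VC(A, invoked at 1): no causal predecessors; +1 on T0 → (1, 0)
VC(B, invoked at 3): max of VC(A)=(1, 0), then +1 on thread T0 → (2, 0)
VC(D, invoked at 7): max of VC(B)=(2, 0), then +1 on thread T0 → (3, 0)
target: VC(D) = (3, 0)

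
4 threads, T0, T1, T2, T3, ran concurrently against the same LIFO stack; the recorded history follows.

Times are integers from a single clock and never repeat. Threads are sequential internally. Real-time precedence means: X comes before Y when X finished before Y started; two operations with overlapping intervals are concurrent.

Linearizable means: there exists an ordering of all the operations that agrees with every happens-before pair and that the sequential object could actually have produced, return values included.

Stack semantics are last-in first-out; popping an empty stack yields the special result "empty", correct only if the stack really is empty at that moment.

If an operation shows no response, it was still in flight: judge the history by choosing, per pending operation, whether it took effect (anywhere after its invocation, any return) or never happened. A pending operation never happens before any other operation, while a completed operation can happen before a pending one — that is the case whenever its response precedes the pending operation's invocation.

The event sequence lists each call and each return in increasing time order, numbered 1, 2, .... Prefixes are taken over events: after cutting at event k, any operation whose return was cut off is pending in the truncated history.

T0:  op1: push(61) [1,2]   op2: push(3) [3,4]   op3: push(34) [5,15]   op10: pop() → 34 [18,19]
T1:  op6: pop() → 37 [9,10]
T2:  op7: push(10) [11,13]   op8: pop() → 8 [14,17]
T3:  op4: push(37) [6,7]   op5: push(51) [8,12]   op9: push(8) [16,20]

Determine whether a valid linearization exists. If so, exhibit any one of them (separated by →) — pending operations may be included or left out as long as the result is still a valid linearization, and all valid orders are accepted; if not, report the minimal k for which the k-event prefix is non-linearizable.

after step 1 (op1 push(61)): stack <61>
after step 2 (op2 push(3)): stack <61,3>
after step 3 (op4 push(37)): stack <61,3,37>
after step 4 (op6 pop() → 37): stack <61,3>
after step 5 (op5 push(51)): stack <61,3,51>
after step 6 (op7 push(10)): stack <61,3,51,10>
after step 7 (op3 push(34)): stack <61,3,51,10,34>
after step 8 (op9 push(8)): stack <61,3,51,10,34,8>
after step 9 (op8 pop() → 8): stack <61,3,51,10,34>
after step 10 (op10 pop() → 34): stack <61,3,51,10>

linearizable — witness: op1 → op2 → op4 → op6 → op5 → op7 → op3 → op9 → op8 → op10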